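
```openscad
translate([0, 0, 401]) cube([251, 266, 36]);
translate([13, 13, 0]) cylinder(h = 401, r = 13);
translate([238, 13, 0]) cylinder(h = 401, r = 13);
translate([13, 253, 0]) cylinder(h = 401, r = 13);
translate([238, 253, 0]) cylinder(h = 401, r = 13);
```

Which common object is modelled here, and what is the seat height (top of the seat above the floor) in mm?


A stool. The seat height is 437 mm.

A 251×266×36 slab at z = 401 on four corner cylinders — a stool. The seat top is 401 + 36 = 437 mm.


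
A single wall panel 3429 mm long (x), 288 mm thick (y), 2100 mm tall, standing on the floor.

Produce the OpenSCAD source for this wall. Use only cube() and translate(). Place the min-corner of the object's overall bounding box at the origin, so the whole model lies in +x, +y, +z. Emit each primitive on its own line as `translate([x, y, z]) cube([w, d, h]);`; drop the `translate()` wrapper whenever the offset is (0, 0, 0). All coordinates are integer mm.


cube([3429, 288, 2100]);


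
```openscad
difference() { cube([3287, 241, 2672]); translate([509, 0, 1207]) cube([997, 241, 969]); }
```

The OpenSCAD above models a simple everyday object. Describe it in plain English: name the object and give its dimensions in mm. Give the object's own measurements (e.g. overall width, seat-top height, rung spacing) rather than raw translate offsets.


A wall 3287 mm long (x), 241 mm thick (y), 2672 mm tall, with a rectangular window opening cut through it. The opening is 997 mm wide and 969 mm tall; its sill is at z = 1207 mm and its near (−x) edge is 509 mm from the wall's −x end. The opening passes through the full wall thickness.


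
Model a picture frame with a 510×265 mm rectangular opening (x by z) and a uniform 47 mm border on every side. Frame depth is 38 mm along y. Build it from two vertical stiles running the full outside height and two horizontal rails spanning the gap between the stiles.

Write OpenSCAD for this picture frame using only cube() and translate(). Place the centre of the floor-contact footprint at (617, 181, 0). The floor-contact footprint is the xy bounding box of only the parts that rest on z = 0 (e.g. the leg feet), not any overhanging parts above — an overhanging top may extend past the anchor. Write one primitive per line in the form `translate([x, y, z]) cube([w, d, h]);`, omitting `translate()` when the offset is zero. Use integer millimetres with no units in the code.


translate([315, 162, 0]) cube([47, 38, 359]);
translate([872, 162, 0]) cube([47, 38, 359]);
translate([362, 162, 0]) cube([510, 38, 47]);
translate([362, 162, 312]) cube([510, 38, 47]);


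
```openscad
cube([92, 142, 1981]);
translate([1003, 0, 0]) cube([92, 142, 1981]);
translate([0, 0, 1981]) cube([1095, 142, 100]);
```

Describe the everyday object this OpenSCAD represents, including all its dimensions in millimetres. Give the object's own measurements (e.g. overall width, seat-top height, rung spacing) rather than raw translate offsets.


A door frame. The clear opening is 911 mm wide and 1981 mm high. Two 92 mm wide jambs, 142 mm deep, stand either side of the opening from the floor to the top of the opening. A 100 mm thick head sits across the top of both jambs, spanning the full outside width of the frame.


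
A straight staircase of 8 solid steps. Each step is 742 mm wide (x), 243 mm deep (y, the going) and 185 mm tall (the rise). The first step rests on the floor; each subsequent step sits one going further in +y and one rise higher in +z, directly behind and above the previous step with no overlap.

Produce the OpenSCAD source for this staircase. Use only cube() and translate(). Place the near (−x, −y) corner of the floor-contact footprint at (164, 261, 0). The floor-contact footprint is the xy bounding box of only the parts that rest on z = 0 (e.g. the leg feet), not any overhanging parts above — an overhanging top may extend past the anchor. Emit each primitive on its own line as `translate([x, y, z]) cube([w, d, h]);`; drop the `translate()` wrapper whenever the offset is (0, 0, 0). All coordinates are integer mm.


translate([164, 261, 0]) cube([742, 243, 185]);
translate([164, 504, 185]) cube([742, 243, 185]);
translate([164, 747, 370]) cube([742, 243, 185]);
translate([164, 990, 555]) cube([742, 243, 185]);
translate([164, 1233, 740]) cube([742, 243, 185]);
translate([164, 1476, 925]) cube([742, 243, 185]);
translate([164, 1719, 1110]) cube([742, 243, 185]);
translate([164, 1962, 1295]) cube([742, 243, 185]);


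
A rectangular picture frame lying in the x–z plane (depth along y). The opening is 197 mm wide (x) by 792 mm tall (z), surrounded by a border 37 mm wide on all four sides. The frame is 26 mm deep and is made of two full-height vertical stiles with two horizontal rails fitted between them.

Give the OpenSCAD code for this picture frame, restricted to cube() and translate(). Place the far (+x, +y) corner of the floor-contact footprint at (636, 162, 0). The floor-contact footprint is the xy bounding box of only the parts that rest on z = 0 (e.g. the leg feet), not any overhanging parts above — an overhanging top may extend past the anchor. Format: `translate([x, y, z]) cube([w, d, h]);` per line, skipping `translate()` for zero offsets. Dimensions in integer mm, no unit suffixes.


translate([365, 136, 0]) cube([37, 26, 866]);
translate([599, 136, 0]) cube([37, 26, 866]);
translate([402, 136, 0]) cube([197, 26, 37]);
translate([402, 136, 829]) cube([197, 26, 37]);


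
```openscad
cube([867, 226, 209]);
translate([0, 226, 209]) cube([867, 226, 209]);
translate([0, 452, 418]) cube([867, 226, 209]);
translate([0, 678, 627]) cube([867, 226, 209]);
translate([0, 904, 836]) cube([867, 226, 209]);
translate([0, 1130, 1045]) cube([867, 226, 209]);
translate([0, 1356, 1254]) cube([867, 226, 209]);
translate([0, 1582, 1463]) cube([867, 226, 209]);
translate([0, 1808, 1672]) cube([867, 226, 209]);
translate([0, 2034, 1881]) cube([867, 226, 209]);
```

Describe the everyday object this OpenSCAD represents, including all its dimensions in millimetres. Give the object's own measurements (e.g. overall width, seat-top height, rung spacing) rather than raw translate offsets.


A straight staircase of 10 solid steps. Each step is 867 mm wide (x), 226 mm deep (y, the going) and 209 mm tall (the rise). The first step rests on the floor; each subsequent step sits one going further in +y and one rise higher in +z, directly behind and above the previous step with no overlap.


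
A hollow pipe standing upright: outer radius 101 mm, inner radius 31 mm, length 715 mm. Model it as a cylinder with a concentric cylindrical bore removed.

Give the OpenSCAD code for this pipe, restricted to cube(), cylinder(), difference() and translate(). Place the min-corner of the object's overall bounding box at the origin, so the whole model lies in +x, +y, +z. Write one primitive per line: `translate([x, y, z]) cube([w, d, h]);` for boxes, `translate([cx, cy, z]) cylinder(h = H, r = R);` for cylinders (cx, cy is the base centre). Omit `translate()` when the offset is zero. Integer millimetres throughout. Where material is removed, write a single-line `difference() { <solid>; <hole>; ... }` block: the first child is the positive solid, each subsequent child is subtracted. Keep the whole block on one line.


difference() { translate([101, 101, 0]) cylinder(h = 715, r = 101); translate([101, 101, 0]) cylinder(h = 715, r = 31); }


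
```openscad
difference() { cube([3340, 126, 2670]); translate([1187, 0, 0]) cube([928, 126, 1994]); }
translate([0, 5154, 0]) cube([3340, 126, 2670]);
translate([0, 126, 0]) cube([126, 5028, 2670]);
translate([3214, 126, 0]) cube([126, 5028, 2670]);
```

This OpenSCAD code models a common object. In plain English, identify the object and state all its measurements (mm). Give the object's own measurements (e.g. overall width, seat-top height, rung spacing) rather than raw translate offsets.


A single room: four walls, each 2670 mm tall and 126 mm thick, enclosing an outside footprint 3340×5280 mm (x × y), no floor or roof. The front and back walls (−y and +y sides) run the full x-width; the side walls fit between their inner faces. A door opening 928 mm wide and 1994 mm tall is cut through the front wall from the floor up, its −x edge 1187 mm from the wall's −x end.


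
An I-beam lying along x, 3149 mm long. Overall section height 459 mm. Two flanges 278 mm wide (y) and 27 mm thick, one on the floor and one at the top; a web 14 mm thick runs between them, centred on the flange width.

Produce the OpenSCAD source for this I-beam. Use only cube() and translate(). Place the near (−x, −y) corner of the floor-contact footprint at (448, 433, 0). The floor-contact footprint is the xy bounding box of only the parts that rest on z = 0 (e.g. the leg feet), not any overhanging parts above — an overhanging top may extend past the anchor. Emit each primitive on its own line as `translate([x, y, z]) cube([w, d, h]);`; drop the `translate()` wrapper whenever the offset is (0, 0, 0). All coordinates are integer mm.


translate([448, 433, 0]) cube([3149, 278, 27]);
translate([448, 565, 27]) cube([3149, 14, 405]);
translate([448, 433, 432]) cube([3149, 278, 27]);


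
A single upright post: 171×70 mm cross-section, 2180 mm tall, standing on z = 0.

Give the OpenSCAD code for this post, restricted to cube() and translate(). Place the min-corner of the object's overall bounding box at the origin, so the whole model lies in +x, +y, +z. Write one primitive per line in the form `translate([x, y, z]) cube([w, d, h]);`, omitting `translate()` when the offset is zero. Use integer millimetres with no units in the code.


cube([171, 70, 2180]);


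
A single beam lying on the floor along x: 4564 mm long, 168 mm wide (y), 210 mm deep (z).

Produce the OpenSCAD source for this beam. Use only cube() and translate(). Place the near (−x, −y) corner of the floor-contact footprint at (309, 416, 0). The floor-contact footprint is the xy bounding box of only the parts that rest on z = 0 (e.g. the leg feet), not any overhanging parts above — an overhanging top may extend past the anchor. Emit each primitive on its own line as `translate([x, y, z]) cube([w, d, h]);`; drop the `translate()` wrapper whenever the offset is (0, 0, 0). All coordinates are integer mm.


translate([309, 416, 0]) cube([4564, 168, 210]);


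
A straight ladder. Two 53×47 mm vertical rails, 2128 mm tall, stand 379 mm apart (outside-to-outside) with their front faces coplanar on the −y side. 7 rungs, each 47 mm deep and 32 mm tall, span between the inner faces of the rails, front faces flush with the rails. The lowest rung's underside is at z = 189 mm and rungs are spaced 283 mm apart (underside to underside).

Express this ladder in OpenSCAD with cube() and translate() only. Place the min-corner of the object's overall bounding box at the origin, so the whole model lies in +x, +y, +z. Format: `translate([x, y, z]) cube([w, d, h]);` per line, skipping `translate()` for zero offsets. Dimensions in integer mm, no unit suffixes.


// rung span = 379 - 2*53 = 273
// rung[k] z = 189 + k*283
cube([53, 47, 2128]);
translate([326, 0, 0]) cube([53, 47, 2128]);
translate([53, 0, 189]) cube([273, 47, 32]);
translate([53, 0, 472]) cube([273, 47, 32]);
translate([53, 0, 755]) cube([273, 47, 32]);
translate([53, 0, 1038]) cube([273, 47, 32]);
translate([53, 0, 1321]) cube([273, 47, 32]);
translate([53, 0, 1604]) cube([273, 47, 32]);
translate([53, 0, 1887]) cube([273, 47, 32]);


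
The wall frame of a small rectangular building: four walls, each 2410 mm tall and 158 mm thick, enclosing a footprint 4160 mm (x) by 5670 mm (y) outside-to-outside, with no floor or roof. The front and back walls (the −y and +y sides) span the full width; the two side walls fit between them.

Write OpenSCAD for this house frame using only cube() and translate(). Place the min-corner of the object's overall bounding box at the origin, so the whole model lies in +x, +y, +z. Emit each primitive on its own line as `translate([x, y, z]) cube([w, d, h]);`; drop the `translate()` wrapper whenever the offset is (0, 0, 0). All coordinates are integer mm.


cube([4160, 158, 2410]);
translate([0, 5512, 0]) cube([4160, 158, 2410]);
translate([0, 158, 0]) cube([158, 5354, 2410]);
translate([4002, 158, 0]) cube([158, 5354, 2410]);


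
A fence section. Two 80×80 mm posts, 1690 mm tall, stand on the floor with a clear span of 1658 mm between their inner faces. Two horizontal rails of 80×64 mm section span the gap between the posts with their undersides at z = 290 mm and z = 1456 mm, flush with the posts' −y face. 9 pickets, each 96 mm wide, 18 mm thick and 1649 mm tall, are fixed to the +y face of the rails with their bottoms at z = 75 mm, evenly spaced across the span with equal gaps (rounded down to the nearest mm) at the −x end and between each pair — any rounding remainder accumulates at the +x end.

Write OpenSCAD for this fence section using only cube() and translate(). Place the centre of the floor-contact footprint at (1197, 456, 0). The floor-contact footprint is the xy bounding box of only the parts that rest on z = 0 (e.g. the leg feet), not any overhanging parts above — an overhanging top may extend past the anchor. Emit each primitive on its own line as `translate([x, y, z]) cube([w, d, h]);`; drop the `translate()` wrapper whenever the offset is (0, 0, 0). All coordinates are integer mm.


translate([288, 416, 0]) cube([80, 80, 1690]);
translate([2026, 416, 0]) cube([80, 80, 1690]);
translate([368, 416, 290]) cube([1658, 80, 64]);
translate([368, 416, 1456]) cube([1658, 80, 64]);
translate([447, 496, 75]) cube([96, 18, 1649]);
translate([622, 496, 75]) cube([96, 18, 1649]);
translate([797, 496, 75]) cube([96, 18, 1649]);
translate([972, 496, 75]) cube([96, 18, 1649]);
translate([1147, 496, 75]) cube([96, 18, 1649]);
translate([1322, 496, 75]) cube([96, 18, 1649]);
translate([1497, 496, 75]) cube([96, 18, 1649]);
translate([1672, 496, 75]) cube([96, 18, 1649]);
translate([1847, 496, 75]) cube([96, 18, 1649]);


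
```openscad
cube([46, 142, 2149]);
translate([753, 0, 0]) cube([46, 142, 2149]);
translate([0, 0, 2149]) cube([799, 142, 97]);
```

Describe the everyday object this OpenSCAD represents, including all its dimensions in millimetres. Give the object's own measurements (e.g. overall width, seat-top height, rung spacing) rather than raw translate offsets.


A door frame. The clear opening is 707 mm wide and 2149 mm high. Two 46 mm wide jambs, 142 mm deep, stand either side of the opening from the floor to the top of the opening. A 97 mm thick head sits across the top of both jambs, spanning the full outside width of the frame.


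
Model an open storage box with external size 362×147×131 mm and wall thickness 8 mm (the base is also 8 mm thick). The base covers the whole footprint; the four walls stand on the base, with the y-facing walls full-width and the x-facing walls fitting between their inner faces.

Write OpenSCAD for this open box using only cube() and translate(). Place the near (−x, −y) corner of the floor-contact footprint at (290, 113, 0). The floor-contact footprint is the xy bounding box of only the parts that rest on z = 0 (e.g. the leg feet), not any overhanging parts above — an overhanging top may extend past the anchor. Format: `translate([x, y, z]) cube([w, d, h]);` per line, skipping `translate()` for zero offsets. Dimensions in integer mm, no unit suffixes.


translate([290, 113, 0]) cube([362, 147, 8]);
translate([290, 113, 8]) cube([362, 8, 123]);
translate([290, 252, 8]) cube([362, 8, 123]);
translate([290, 121, 8]) cube([8, 131, 123]);
translate([644, 121, 8]) cube([8, 131, 123]);


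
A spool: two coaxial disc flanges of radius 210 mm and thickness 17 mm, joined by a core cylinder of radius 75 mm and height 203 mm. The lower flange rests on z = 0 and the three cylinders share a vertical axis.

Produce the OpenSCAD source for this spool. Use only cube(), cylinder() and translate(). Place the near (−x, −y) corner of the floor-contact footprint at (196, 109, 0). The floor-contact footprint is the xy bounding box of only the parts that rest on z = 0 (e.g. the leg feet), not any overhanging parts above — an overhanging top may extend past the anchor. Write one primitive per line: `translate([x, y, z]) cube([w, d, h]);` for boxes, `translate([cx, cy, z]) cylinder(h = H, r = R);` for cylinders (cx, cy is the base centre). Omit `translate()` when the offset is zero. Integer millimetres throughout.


translate([406, 319, 0]) cylinder(h = 17, r = 210);
translate([406, 319, 17]) cylinder(h = 203, r = 75);
translate([406, 319, 220]) cylinder(h = 17, r = 210);


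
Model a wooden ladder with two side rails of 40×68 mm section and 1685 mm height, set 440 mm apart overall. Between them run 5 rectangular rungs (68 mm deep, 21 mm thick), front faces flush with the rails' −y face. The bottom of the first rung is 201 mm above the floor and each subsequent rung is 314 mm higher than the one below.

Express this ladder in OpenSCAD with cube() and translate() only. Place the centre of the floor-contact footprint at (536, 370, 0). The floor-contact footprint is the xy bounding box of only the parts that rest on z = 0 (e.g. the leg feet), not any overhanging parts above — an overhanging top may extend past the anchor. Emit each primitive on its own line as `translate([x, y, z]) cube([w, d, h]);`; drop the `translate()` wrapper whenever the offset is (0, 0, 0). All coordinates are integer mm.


translate([316, 336, 0]) cube([40, 68, 1685]);
translate([716, 336, 0]) cube([40, 68, 1685]);
translate([356, 336, 201]) cube([360, 68, 21]);
translate([356, 336, 515]) cube([360, 68, 21]);
translate([356, 336, 829]) cube([360, 68, 21]);
translate([356, 336, 1143]) cube([360, 68, 21]);
translate([356, 336, 1457]) cube([360, 68, 21]);


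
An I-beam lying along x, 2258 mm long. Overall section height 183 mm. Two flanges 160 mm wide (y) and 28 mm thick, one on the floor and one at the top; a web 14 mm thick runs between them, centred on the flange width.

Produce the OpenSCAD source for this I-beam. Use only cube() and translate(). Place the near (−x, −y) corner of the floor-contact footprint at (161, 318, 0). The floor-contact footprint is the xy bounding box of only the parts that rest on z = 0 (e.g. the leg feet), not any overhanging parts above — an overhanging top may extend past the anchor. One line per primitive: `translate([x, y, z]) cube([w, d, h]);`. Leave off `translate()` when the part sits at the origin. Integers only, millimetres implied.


translate([161, 318, 0]) cube([2258, 160, 28]);
translate([161, 391, 28]) cube([2258, 14, 127]);
translate([161, 318, 155]) cube([2258, 160, 28]);


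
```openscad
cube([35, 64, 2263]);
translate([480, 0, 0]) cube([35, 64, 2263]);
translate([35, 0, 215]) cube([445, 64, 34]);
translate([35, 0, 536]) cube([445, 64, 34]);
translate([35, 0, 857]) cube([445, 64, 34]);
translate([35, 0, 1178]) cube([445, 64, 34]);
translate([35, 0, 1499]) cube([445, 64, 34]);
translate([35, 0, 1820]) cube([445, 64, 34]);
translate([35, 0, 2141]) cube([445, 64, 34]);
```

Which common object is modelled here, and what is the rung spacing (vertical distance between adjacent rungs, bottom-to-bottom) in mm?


A ladder. The rung spacing is 321 mm.

Two tall 35×64 posts with 7 short bars between them — a ladder. Adjacent rungs sit at z = 215 and z = 536, so the spacing is 536 − 215 = 321 mm.


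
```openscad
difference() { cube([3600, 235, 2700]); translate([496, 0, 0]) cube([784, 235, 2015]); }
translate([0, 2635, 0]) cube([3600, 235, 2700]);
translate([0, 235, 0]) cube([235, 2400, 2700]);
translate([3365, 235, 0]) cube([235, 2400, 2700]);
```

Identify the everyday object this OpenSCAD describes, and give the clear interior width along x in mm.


A single room. The interior width is 3130 mm.

Four walls enclosing a rectangle with a door in the front wall — a room. Outside width 3600 minus two 235 mm walls gives 3130 mm.


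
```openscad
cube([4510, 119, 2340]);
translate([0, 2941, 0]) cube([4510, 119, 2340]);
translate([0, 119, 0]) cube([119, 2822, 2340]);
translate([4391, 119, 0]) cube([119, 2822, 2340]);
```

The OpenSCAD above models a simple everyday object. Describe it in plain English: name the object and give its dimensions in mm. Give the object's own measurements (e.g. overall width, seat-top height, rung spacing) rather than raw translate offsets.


The wall frame of a small rectangular building: four walls, each 2340 mm tall and 119 mm thick, enclosing a footprint 4510 mm (x) by 3060 mm (y) outside-to-outside, with no floor or roof. The front and back walls (the −y and +y sides) span the full width; the two side walls fit between them.


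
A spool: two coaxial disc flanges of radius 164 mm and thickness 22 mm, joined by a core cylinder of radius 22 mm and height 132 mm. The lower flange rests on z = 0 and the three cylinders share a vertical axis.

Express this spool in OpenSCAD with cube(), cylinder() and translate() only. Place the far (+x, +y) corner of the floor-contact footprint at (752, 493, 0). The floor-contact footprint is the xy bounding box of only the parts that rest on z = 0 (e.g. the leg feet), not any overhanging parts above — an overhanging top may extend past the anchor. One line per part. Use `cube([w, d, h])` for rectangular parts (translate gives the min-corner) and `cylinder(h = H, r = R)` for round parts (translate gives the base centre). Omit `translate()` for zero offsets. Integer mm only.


translate([588, 329, 0]) cylinder(h = 22, r = 164);
translate([588, 329, 22]) cylinder(h = 132, r = 22);
translate([588, 329, 154]) cylinder(h = 22, r = 164);


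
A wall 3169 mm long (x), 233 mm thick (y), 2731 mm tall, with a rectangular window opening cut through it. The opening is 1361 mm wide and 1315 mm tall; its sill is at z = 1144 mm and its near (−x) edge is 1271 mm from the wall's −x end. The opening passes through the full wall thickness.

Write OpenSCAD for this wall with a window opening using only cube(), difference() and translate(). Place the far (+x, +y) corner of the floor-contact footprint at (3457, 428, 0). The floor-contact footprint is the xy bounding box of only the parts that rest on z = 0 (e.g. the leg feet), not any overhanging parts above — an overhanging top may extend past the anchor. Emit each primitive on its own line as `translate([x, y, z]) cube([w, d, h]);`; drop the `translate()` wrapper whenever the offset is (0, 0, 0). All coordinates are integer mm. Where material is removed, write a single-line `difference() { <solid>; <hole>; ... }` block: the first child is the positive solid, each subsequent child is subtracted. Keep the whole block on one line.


difference() { translate([288, 195, 0]) cube([3169, 233, 2731]); translate([1559, 195, 1144]) cube([1361, 233, 1315]); }


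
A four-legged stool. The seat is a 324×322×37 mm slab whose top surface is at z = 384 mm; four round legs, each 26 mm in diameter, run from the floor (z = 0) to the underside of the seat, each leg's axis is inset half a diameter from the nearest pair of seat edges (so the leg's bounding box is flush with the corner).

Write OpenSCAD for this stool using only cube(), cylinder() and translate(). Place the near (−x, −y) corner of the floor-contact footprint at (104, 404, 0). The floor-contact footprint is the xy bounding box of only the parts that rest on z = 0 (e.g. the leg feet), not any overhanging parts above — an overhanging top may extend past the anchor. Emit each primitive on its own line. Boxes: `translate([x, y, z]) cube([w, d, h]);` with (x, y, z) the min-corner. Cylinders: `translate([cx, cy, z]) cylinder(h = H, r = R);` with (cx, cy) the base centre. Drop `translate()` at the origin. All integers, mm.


translate([104, 404, 347]) cube([324, 322, 37]);
translate([117, 417, 0]) cylinder(h = 347, r = 13);
translate([415, 417, 0]) cylinder(h = 347, r = 13);
translate([117, 713, 0]) cylinder(h = 347, r = 13);
translate([415, 713, 0]) cylinder(h = 347, r = 13);


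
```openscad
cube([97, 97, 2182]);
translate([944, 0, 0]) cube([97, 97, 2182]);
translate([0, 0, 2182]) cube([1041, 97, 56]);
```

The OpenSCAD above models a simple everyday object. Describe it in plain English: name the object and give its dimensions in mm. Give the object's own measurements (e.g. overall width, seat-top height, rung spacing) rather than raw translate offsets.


A door frame. The clear opening is 847 mm wide and 2182 mm high. Two 97 mm wide jambs, 97 mm deep, stand either side of the opening from the floor to the top of the opening. A 56 mm thick head sits across the top of both jambs, spanning the full outside width of the frame.


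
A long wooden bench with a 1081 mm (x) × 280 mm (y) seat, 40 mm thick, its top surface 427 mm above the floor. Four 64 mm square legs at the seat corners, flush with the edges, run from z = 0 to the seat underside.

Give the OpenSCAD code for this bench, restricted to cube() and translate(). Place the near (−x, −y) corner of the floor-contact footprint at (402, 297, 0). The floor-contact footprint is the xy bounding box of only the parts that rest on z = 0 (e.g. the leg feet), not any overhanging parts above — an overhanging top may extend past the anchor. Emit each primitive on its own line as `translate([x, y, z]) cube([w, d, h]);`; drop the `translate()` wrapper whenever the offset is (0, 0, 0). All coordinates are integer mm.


// leg_h = 427 − 40 = 387
translate([402, 297, 387]) cube([1081, 280, 40]);
translate([402, 297, 0]) cube([64, 64, 387]);
translate([402, 513, 0]) cube([64, 64, 387]);
translate([1419, 297, 0]) cube([64, 64, 387]);
translate([1419, 513, 0]) cube([64, 64, 387]);


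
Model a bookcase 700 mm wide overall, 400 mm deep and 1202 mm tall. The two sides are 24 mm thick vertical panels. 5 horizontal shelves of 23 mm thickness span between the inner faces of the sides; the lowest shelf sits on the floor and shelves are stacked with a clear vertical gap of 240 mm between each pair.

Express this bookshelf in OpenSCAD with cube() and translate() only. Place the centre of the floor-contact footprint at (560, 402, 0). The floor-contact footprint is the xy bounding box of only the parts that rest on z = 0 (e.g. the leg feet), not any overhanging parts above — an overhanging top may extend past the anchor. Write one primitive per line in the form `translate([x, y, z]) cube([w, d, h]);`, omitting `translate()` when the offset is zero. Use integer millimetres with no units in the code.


translate([210, 202, 0]) cube([24, 400, 1202]);
translate([886, 202, 0]) cube([24, 400, 1202]);
translate([234, 202, 0]) cube([652, 400, 23]);
translate([234, 202, 263]) cube([652, 400, 23]);
translate([234, 202, 526]) cube([652, 400, 23]);
translate([234, 202, 789]) cube([652, 400, 23]);
translate([234, 202, 1052]) cube([652, 400, 23]);


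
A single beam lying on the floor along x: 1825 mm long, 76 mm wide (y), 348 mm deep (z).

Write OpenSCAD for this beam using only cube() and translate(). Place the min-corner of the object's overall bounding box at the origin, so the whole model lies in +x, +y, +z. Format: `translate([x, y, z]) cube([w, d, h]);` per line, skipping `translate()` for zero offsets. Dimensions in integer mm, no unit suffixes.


cube([1825, 76, 348]);


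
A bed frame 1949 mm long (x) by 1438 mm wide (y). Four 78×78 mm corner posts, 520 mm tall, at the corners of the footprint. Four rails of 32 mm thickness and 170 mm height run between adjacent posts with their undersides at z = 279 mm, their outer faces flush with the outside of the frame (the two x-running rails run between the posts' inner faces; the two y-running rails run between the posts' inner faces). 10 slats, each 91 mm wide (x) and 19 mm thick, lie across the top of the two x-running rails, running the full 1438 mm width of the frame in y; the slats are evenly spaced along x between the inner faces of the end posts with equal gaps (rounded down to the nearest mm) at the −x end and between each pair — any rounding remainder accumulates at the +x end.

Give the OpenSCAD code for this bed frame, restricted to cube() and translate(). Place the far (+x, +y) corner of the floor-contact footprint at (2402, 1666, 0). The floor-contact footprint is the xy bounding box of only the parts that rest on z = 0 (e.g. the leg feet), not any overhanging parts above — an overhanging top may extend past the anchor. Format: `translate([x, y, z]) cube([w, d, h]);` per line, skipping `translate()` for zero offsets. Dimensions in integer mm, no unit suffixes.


translate([453, 228, 0]) cube([78, 78, 520]);
translate([453, 1588, 0]) cube([78, 78, 520]);
translate([2324, 228, 0]) cube([78, 78, 520]);
translate([2324, 1588, 0]) cube([78, 78, 520]);
translate([531, 228, 279]) cube([1793, 32, 170]);
translate([531, 1634, 279]) cube([1793, 32, 170]);
translate([453, 306, 279]) cube([32, 1282, 170]);
translate([2370, 306, 279]) cube([32, 1282, 170]);
translate([611, 228, 449]) cube([91, 1438, 19]);
translate([782, 228, 449]) cube([91, 1438, 19]);
translate([953, 228, 449]) cube([91, 1438, 19]);
translate([1124, 228, 449]) cube([91, 1438, 19]);
translate([1295, 228, 449]) cube([91, 1438, 19]);
translate([1466, 228, 449]) cube([91, 1438, 19]);
translate([1637, 228, 449]) cube([91, 1438, 19]);
translate([1808, 228, 449]) cube([91, 1438, 19]);
translate([1979, 228, 449]) cube([91, 1438, 19]);
translate([2150, 228, 449]) cube([91, 1438, 19]);


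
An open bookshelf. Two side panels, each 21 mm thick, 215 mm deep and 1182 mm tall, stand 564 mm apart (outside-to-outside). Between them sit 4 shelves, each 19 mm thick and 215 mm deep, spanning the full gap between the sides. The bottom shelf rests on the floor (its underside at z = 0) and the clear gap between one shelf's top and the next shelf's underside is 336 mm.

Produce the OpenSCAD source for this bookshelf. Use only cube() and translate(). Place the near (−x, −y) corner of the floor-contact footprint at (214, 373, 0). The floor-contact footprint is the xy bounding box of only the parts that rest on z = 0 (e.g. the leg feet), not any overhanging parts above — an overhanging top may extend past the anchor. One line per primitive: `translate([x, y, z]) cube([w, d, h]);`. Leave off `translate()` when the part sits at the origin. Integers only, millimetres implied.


translate([214, 373, 0]) cube([21, 215, 1182]);
translate([757, 373, 0]) cube([21, 215, 1182]);
translate([235, 373, 0]) cube([522, 215, 19]);
translate([235, 373, 355]) cube([522, 215, 19]);
translate([235, 373, 710]) cube([522, 215, 19]);
translate([235, 373, 1065]) cube([522, 215, 19]);


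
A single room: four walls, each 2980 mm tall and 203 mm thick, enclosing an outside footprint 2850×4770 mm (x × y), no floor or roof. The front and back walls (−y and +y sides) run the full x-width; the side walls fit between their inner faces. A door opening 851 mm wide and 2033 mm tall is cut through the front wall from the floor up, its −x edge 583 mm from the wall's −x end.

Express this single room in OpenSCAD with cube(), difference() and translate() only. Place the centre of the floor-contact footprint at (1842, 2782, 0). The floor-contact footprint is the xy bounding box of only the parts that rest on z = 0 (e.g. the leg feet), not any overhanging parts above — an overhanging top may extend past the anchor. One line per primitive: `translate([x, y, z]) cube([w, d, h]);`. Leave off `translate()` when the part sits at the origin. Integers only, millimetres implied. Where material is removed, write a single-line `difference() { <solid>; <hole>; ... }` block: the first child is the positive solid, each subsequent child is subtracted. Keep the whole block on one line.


difference() { translate([417, 397, 0]) cube([2850, 203, 2980]); translate([1000, 397, 0]) cube([851, 203, 2033]); }
translate([417, 4964, 0]) cube([2850, 203, 2980]);
translate([417, 600, 0]) cube([203, 4364, 2980]);
translate([3064, 600, 0]) cube([203, 4364, 2980]);


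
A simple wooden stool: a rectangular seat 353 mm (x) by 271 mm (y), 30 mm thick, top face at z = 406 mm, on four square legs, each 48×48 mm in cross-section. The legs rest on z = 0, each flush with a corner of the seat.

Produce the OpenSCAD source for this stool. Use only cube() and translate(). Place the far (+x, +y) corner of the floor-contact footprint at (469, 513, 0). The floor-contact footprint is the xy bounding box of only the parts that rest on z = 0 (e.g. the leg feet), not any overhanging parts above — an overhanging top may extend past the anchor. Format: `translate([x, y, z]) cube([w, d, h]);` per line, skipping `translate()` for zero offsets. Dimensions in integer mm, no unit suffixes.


translate([116, 242, 376]) cube([353, 271, 30]);
translate([116, 242, 0]) cube([48, 48, 376]);
translate([421, 242, 0]) cube([48, 48, 376]);
translate([116, 465, 0]) cube([48, 48, 376]);
translate([421, 465, 0]) cube([48, 48, 376]);


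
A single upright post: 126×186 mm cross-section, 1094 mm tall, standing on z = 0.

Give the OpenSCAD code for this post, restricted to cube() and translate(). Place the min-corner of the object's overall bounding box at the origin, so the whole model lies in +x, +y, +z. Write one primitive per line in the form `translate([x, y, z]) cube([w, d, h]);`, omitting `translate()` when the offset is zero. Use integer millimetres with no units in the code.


cube([126, 186, 1094]);


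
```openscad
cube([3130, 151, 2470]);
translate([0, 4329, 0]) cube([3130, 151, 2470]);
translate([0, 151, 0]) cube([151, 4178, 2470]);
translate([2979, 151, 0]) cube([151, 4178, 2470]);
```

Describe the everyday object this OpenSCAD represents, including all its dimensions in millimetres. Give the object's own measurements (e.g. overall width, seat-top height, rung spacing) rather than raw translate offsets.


The wall frame of a small rectangular building: four walls, each 2470 mm tall and 151 mm thick, enclosing a footprint 3130 mm (x) by 4480 mm (y) outside-to-outside, with no floor or roof. The front and back walls (the −y and +y sides) span the full width; the two side walls fit between them.


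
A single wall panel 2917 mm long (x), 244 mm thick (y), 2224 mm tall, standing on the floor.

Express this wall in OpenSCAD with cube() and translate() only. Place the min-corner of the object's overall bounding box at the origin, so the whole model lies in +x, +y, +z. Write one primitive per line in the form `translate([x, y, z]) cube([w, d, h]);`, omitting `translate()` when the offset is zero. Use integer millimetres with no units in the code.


cube([2917, 244, 2224]);


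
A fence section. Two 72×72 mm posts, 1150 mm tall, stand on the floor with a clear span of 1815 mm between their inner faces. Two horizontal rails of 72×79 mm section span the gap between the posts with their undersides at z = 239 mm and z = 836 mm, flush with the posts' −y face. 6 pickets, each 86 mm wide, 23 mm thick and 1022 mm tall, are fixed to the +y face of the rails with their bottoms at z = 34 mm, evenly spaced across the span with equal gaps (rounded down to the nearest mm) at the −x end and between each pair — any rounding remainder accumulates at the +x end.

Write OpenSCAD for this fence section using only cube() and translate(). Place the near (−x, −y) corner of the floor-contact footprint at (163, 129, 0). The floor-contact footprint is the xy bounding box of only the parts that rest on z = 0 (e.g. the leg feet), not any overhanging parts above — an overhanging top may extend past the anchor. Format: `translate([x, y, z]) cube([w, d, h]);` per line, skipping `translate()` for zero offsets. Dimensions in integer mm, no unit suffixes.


translate([163, 129, 0]) cube([72, 72, 1150]);
translate([2050, 129, 0]) cube([72, 72, 1150]);
translate([235, 129, 239]) cube([1815, 72, 79]);
translate([235, 129, 836]) cube([1815, 72, 79]);
translate([420, 201, 34]) cube([86, 23, 1022]);
translate([691, 201, 34]) cube([86, 23, 1022]);
translate([962, 201, 34]) cube([86, 23, 1022]);
translate([1233, 201, 34]) cube([86, 23, 1022]);
translate([1504, 201, 34]) cube([86, 23, 1022]);
translate([1775, 201, 34]) cube([86, 23, 1022]);


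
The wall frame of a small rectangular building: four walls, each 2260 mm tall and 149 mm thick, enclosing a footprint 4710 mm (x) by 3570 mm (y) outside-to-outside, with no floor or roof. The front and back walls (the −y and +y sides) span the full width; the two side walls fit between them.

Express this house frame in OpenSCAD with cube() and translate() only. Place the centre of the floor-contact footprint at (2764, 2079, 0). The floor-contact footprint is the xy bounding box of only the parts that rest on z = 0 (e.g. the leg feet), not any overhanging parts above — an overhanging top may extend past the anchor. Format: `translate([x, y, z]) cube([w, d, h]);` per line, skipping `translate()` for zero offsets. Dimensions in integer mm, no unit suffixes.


translate([409, 294, 0]) cube([4710, 149, 2260]);
translate([409, 3715, 0]) cube([4710, 149, 2260]);
translate([409, 443, 0]) cube([149, 3272, 2260]);
translate([4970, 443, 0]) cube([149, 3272, 2260]);


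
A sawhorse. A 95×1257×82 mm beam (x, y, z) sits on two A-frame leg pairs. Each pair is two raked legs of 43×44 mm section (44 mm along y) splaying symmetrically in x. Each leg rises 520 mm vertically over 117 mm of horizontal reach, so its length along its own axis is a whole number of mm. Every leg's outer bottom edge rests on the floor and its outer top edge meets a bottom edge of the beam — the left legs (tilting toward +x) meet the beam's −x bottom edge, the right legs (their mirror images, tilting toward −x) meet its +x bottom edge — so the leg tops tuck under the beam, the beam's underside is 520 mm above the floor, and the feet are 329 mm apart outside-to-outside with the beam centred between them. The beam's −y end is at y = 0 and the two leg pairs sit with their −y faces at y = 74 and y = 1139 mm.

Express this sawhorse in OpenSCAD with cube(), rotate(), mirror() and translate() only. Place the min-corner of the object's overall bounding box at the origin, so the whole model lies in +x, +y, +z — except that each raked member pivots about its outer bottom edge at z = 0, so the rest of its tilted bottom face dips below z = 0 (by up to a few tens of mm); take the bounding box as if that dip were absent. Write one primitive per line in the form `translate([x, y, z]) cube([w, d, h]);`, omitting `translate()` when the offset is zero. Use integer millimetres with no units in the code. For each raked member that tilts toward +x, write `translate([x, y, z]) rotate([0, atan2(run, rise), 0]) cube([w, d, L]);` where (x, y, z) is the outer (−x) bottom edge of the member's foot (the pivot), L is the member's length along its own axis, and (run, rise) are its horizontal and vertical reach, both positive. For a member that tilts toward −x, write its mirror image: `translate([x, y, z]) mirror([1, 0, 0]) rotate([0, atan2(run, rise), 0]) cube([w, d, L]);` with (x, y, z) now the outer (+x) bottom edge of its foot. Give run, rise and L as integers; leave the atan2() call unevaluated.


translate([117, 0, 520]) cube([95, 1257, 82]);
translate([0, 74, 0]) rotate([0, atan2(117, 520), 0]) cube([43, 44, 533]);
translate([329, 74, 0]) mirror([1, 0, 0]) rotate([0, atan2(117, 520), 0]) cube([43, 44, 533]);
translate([0, 1139, 0]) rotate([0, atan2(117, 520), 0]) cube([43, 44, 533]);
translate([329, 1139, 0]) mirror([1, 0, 0]) rotate([0, atan2(117, 520), 0]) cube([43, 44, 533]);


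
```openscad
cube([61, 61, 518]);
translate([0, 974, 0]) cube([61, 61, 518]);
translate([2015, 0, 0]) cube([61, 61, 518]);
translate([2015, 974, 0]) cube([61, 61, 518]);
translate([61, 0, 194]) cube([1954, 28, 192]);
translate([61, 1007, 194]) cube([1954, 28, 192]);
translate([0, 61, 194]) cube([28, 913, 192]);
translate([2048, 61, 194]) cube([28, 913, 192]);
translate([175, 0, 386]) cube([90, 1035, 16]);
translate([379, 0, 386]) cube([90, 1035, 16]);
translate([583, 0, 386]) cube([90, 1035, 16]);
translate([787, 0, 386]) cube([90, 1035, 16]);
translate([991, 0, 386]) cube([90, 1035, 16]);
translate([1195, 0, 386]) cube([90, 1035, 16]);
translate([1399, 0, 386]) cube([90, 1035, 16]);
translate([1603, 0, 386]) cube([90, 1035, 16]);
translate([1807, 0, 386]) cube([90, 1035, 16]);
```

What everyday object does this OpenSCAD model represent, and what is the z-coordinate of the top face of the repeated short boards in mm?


A bed frame. The slat-top height is 402 mm.

Four posts, four rails, and a row of slats — a bed frame. Slats sit on the rails at z = 194 + 192 = 386; with slat thickness 16, the top is 402 mm.
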